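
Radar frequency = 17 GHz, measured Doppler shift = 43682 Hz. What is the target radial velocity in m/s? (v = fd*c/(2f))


v = 43682 * 3e8 / (2 * 17000000000.0) = 385.4 m/s

385.4 m/s


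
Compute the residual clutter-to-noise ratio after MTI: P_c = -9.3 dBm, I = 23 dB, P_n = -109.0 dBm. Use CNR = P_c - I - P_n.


CNR = -9.3 - 23 - (-109.0) = 76.7 dB

76.7 dB


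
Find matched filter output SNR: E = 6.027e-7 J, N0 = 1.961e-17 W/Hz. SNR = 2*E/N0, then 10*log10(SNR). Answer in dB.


SNR_lin = 2 * 6.027e-7 / 1.961e-17 = 6.147e10
SNR_dB = 10*log10(6.147e10) = 107.9 dB

107.9 dB


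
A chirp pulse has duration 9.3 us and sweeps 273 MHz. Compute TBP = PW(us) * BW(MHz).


TBP = 9.3 * 273 = 2538.9

2538.9


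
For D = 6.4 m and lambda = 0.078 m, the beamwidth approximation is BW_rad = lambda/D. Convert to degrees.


BW_rad = 0.078 / 6.4 = 0.012187
BW_deg = 0.7 degrees

0.7 degrees


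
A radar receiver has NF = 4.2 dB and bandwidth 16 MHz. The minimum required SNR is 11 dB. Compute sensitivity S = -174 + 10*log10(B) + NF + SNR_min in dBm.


10*log10(16000000.0) = 72.04
S = -174 + 72.04 + 4.2 + 11 = -86.8 dBm

-86.8 dBm


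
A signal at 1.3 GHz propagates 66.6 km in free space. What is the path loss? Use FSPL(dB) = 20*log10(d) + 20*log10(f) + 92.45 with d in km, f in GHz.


20*log10(66.6) = 36.47
20*log10(1.3) = 2.28
FSPL = 131.2 dB

131.2 dB


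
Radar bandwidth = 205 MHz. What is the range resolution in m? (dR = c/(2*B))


dR = 3e8 / (2 * 205000000.0) = 0.73 m

0.73 m


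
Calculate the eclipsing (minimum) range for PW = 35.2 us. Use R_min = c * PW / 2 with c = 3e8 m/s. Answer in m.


R_min = 3e8 * 35.2e-6 / 2 = 5280.0 m

5280.0 m


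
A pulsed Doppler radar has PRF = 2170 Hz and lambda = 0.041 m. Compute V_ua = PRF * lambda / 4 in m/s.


V_ua = 2170 * 0.041 / 4 = 22.2 m/s

22.2 m/s


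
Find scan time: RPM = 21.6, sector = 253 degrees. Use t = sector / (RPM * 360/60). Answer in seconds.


t = 253 / (21.6 * 360) * 60 = 1.95 s

1.95 s


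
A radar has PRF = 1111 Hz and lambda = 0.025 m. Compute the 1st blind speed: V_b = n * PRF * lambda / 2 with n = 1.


V_blind = 1 * 1111 * 0.025 / 2 = 13.9 m/s

13.9 m/s


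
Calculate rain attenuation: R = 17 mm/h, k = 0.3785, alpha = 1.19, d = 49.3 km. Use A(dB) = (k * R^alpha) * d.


gamma = 0.3785 * 17^1.19 = 11.023007 dB/km
A = 11.023007 * 49.3 = 543.43 dB

543.43 dB


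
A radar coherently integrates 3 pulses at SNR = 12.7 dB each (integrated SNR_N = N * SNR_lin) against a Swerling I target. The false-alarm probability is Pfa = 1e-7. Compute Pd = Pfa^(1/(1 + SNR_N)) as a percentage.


SNR_lin = 10^(12.7/10) = 18.62087
SNR_N = 3 * 18.62087 = 55.86261
1/(1 + SNR_N) = 1/56.86261 = 0.0175862
Pd = (1e-7)^0.0175862 = 0.75318
Pd = 75.3%

75.3%


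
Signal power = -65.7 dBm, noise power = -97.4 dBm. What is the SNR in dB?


SNR = -65.7 - (-97.4) = 31.7 dB

31.7 dB


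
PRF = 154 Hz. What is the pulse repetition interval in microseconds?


PRI = 1/154 = 0.0064935065 s = 6493.5 us

6493.5 us


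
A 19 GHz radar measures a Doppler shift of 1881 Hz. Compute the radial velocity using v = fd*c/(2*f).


v = 1881 * 3e8 / (2 * 19000000000.0) = 14.9 m/s

14.9 m/s


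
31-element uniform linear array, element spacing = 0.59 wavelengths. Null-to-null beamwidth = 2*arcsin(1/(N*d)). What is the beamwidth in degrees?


1/(N*d) = 1/(31*0.59) = 0.054675
BW = 2*arcsin(0.054675) = 6.3 degrees

6.3 degrees


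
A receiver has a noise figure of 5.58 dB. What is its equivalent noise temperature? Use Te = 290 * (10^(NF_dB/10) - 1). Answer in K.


NF_lin = 10^(5.58/10) = 3.614099
Te = 290 * (3.614099 - 1) = 758.1 K

758.1 K


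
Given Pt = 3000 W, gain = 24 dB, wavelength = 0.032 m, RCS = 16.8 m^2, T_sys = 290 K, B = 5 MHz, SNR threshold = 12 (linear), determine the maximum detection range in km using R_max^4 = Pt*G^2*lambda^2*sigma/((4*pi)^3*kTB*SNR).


G_lin = 10^(24/10) = 251.188643
R^4 = 3000 * 251.188643^2 * 0.032^2 * 16.8 / ((4*pi)^3 * 1.38e-23 * 290 * 5000000.0 * 12)
R^4 = 6.83396e15 m^4
R_max = (6.83396e15)^(1/4) = 9092.2 m = 9.1 km

9.1 km


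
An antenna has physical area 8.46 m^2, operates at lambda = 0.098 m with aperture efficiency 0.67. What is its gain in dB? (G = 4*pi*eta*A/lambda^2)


G_linear = 4*pi*0.67*8.46/0.098^2 = 7416.57
G_dB = 10*log10(7416.57) = 38.7 dB

38.7 dB


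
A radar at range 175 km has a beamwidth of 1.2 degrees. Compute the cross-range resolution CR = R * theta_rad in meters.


BW_rad = 0.020943951
CR = 175000 * 0.020943951 = 3665.2 m

3665.2 m


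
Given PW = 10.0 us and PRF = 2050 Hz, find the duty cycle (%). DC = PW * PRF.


DC = 10.0e-6 * 2050 * 100 = 2.05%

2.05%


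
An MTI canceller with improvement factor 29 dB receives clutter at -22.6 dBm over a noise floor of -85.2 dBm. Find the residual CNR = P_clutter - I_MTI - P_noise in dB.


CNR = -22.6 - 29 - (-85.2) = 33.6 dB

33.6 dB


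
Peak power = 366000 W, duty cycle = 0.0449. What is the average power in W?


P_avg = 366000 * 0.0449 = 16433.4 W

16433.4 W


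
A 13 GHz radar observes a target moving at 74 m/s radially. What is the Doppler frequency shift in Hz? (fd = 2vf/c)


fd = 2 * 74 * 13000000000.0 / 3e8 = 6413.3 Hz

6413.3 Hz


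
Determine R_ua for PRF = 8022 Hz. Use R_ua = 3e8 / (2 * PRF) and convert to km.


R_ua = 3e8 / (2 * 8022) = 18698.6 m = 18.7 km

18.7 km


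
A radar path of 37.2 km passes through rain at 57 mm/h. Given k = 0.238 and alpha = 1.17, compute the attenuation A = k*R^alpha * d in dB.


gamma = 0.238 * 57^1.17 = 26.974322 dB/km
A = 26.974322 * 37.2 = 1003.44 dB

1003.44 dB


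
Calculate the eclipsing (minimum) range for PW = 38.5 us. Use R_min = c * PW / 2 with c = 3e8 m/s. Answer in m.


R_min = 3e8 * 38.5e-6 / 2 = 5775.0 m

5775.0 m


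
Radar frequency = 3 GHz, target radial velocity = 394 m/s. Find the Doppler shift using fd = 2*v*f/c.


fd = 2 * 394 * 3000000000.0 / 3e8 = 7880.0 Hz

7880.0 Hz


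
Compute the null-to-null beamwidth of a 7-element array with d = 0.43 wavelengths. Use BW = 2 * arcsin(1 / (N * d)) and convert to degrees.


1/(N*d) = 1/(7*0.43) = 0.332226
BW = 2*arcsin(0.332226) = 38.8 degrees

38.8 degrees


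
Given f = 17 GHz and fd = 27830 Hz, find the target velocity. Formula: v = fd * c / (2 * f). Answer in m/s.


v = 27830 * 3e8 / (2 * 17000000000.0) = 245.6 m/s

245.6 m/s


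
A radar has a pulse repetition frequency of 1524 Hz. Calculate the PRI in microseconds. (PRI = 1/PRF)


PRI = 1/1524 = 0.000656168 s = 656.2 us

656.2 us


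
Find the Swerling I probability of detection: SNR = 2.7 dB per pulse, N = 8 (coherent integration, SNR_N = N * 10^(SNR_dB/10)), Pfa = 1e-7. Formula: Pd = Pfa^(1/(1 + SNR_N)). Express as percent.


SNR_lin = 10^(2.7/10) = 1.86209
SNR_N = 8 * 1.86209 = 14.89672
1/(1 + SNR_N) = 1/15.89672 = 0.0629061
Pd = (1e-7)^0.0629061 = 0.36279
Pd = 36.3%

36.3%


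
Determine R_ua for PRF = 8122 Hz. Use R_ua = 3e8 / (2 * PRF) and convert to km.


R_ua = 3e8 / (2 * 8122) = 18468.4 m = 18.5 km

18.5 km


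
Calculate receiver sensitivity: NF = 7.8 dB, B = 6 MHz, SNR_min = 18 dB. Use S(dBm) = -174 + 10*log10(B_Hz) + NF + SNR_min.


10*log10(6000000.0) = 67.78
S = -174 + 67.78 + 7.8 + 18 = -80.4 dBm

-80.4 dBm


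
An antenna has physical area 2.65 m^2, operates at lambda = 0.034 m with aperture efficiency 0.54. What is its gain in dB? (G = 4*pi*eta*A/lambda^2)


G_linear = 4*pi*0.54*2.65/0.034^2 = 15555.78
G_dB = 10*log10(15555.78) = 41.9 dB

41.9 dB


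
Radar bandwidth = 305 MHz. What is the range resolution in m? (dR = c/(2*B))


dR = 3e8 / (2 * 305000000.0) = 0.49 m

0.49 m


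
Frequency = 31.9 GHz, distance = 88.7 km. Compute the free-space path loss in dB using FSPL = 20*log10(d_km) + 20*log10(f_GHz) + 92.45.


20*log10(88.7) = 38.96
20*log10(31.9) = 30.08
FSPL = 161.5 dB

161.5 dB


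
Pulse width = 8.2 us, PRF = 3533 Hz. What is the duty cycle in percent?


DC = 8.2e-6 * 3533 * 100 = 2.9%

2.9%


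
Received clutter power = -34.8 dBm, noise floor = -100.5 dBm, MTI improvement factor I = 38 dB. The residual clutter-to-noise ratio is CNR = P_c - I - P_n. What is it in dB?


CNR = -34.8 - 38 - (-100.5) = 27.7 dB

27.7 dB


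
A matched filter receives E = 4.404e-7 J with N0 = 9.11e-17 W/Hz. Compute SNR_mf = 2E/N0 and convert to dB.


SNR_lin = 2 * 4.404e-7 / 9.11e-17 = 9.668e9
SNR_dB = 10*log10(9.668e9) = 99.9 dB

99.9 dB


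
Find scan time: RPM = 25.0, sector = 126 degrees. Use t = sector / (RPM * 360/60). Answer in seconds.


t = 126 / (25.0 * 360) * 60 = 0.84 s

0.84 s


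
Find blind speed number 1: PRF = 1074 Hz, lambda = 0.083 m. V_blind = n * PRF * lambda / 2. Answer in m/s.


V_blind = 1 * 1074 * 0.083 / 2 = 44.6 m/s

44.6 m/s


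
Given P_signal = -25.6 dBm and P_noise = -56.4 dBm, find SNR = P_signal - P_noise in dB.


SNR = -25.6 - (-56.4) = 30.8 dB

30.8 dB


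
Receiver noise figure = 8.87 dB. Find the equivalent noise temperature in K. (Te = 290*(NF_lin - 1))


NF_lin = 10^(8.87/10) = 7.709035
Te = 290 * (7.709035 - 1) = 1945.6 K

1945.6 K


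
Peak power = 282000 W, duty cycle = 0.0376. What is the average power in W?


P_avg = 282000 * 0.0376 = 10603.2 W

10603.2 W


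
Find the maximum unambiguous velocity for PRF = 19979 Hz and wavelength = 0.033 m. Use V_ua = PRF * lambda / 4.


V_ua = 19979 * 0.033 / 4 = 164.8 m/s

164.8 m/s


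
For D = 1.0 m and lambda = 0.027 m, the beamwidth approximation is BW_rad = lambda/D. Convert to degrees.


BW_rad = 0.027 / 1.0 = 0.027
BW_deg = 1.55 degrees

1.55 degrees


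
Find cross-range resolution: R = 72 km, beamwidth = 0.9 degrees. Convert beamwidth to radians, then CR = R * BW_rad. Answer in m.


BW_rad = 0.015707963
CR = 72000 * 0.015707963 = 1131.0 m

1131.0 m


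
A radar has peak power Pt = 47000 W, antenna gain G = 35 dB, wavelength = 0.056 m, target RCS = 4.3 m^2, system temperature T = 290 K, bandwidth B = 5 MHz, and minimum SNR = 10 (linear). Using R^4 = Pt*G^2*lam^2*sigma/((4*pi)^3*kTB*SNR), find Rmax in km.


G_lin = 10^(35/10) = 3162.27766
R^4 = 47000 * 3162.27766^2 * 0.056^2 * 4.3 / ((4*pi)^3 * 1.38e-23 * 290 * 5000000.0 * 10)
R^4 = 1.59612e19 m^4
R_max = (1.59612e19)^(1/4) = 63207.2 m = 63.2 km

63.2 km


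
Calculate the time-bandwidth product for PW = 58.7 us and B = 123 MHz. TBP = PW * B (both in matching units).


TBP = 58.7 * 123 = 7220.1

7220.1


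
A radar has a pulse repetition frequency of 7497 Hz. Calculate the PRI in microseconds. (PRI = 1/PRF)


PRI = 1/7497 = 0.0001333867 s = 133.4 us

133.4 us


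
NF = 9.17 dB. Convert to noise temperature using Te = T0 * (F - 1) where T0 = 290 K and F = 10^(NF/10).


NF_lin = 10^(9.17/10) = 8.260379
Te = 290 * (8.260379 - 1) = 2105.5 K

2105.5 K


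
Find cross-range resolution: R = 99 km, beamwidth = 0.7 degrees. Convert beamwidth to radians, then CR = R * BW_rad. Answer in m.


BW_rad = 0.012217305
CR = 99000 * 0.012217305 = 1209.5 m

1209.5 m


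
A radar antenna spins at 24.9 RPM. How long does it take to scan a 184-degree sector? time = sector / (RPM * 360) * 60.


t = 184 / (24.9 * 360) * 60 = 1.23 s

1.23 s


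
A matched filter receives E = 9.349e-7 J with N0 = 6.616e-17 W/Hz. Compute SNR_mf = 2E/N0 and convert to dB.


SNR_lin = 2 * 9.349e-7 / 6.616e-17 = 2.826e10
SNR_dB = 10*log10(2.826e10) = 104.5 dB

104.5 dB


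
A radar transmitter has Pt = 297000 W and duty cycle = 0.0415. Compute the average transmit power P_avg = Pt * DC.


P_avg = 297000 * 0.0415 = 12325.5 W

12325.5 W


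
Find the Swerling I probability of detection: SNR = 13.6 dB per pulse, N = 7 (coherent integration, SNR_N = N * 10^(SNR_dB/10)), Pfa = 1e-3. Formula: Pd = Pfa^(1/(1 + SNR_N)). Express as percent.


SNR_lin = 10^(13.6/10) = 22.90868
SNR_N = 7 * 22.90868 = 160.36076
1/(1 + SNR_N) = 1/161.36076 = 0.0061973
Pd = (1e-3)^0.0061973 = 0.95809
Pd = 95.8%

95.8%


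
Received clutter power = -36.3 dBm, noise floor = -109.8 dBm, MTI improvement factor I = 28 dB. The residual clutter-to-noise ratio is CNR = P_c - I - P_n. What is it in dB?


CNR = -36.3 - 28 - (-109.8) = 45.5 dB

45.5 dB


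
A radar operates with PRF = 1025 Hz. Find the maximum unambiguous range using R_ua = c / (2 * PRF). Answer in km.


R_ua = 3e8 / (2 * 1025) = 146341.5 m = 146.3 km

146.3 km


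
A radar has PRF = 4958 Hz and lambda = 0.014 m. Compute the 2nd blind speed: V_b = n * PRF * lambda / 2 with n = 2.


V_blind = 2 * 4958 * 0.014 / 2 = 69.4 m/s

69.4 m/s


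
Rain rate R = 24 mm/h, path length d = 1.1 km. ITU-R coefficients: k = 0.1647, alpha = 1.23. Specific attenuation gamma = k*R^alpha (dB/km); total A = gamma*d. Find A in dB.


gamma = 0.1647 * 24^1.23 = 8.210194 dB/km
A = 8.210194 * 1.1 = 9.03 dB

9.03 dB


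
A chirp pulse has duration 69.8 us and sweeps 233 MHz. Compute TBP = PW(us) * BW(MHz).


TBP = 69.8 * 233 = 16263.4

16263.4


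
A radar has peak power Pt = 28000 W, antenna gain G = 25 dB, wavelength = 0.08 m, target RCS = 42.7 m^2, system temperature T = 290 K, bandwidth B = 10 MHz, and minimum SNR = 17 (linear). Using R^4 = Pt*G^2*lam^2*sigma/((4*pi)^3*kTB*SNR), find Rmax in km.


G_lin = 10^(25/10) = 316.227766
R^4 = 28000 * 316.227766^2 * 0.08^2 * 42.7 / ((4*pi)^3 * 1.38e-23 * 290 * 10000000.0 * 17)
R^4 = 5.66774e17 m^4
R_max = (5.66774e17)^(1/4) = 27438.0 m = 27.4 km

27.4 km


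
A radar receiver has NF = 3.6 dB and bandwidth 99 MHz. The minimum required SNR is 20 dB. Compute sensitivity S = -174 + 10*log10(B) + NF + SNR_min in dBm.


10*log10(99000000.0) = 79.96
S = -174 + 79.96 + 3.6 + 20 = -70.4 dBm

-70.4 dBm


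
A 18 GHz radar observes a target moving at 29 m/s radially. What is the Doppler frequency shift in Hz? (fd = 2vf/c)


fd = 2 * 29 * 18000000000.0 / 3e8 = 3480.0 Hz

3480.0 Hz


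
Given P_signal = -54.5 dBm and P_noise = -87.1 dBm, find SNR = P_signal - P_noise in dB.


SNR = -54.5 - (-87.1) = 32.6 dB

32.6 dB


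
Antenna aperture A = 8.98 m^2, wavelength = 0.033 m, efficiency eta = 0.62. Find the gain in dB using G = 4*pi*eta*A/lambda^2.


G_linear = 4*pi*0.62*8.98/0.033^2 = 64246.58
G_dB = 10*log10(64246.58) = 48.1 dB

48.1 dB


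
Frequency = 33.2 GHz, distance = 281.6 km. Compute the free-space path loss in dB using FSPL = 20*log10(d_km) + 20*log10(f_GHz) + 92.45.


20*log10(281.6) = 48.99
20*log10(33.2) = 30.42
FSPL = 171.9 dB

171.9 dB


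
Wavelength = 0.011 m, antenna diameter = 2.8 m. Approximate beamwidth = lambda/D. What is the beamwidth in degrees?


BW_rad = 0.011 / 2.8 = 0.003929
BW_deg = 0.23 degrees

0.23 degrees


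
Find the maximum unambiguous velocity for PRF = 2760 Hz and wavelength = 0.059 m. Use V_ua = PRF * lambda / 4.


V_ua = 2760 * 0.059 / 4 = 40.7 m/s

40.7 m/s


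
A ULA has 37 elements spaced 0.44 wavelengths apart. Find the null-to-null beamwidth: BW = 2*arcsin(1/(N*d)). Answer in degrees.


1/(N*d) = 1/(37*0.44) = 0.061425
BW = 2*arcsin(0.061425) = 7.0 degrees

7.0 degrees


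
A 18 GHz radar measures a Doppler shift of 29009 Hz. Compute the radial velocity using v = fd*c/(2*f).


v = 29009 * 3e8 / (2 * 18000000000.0) = 241.7 m/s

241.7 m/s


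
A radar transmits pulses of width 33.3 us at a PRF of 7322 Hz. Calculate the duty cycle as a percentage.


DC = 33.3e-6 * 7322 * 100 = 24.38%

24.38%


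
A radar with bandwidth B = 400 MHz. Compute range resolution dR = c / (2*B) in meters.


dR = 3e8 / (2 * 400000000.0) = 0.38 m

0.38 m


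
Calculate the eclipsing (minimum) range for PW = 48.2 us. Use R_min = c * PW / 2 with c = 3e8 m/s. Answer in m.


R_min = 3e8 * 48.2e-6 / 2 = 7230.0 m

7230.0 m


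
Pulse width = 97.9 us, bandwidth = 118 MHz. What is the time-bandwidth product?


TBP = 97.9 * 118 = 11552.2

11552.2


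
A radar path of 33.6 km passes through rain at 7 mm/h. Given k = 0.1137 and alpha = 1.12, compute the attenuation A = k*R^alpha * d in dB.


gamma = 0.1137 * 7^1.12 = 1.005241 dB/km
A = 1.005241 * 33.6 = 33.78 dB

33.78 dB


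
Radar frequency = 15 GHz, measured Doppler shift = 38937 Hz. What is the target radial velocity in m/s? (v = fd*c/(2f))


v = 38937 * 3e8 / (2 * 15000000000.0) = 389.4 m/s

389.4 m/s


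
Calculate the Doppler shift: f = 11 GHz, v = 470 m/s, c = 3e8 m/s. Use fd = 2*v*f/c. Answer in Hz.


fd = 2 * 470 * 11000000000.0 / 3e8 = 34466.7 Hz

34466.7 Hz


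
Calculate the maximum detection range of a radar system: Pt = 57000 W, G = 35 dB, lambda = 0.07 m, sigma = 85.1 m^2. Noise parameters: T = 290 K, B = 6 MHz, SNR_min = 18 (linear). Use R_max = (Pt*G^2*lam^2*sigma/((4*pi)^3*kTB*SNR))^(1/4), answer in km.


G_lin = 10^(35/10) = 3162.27766
R^4 = 57000 * 3162.27766^2 * 0.07^2 * 85.1 / ((4*pi)^3 * 1.38e-23 * 290 * 6000000.0 * 18)
R^4 = 2.77121e20 m^4
R_max = (2.77121e20)^(1/4) = 129023.1 m = 129.0 km

129.0 km


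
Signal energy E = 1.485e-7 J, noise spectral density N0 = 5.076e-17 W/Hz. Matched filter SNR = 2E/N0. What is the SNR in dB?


SNR_lin = 2 * 1.485e-7 / 5.076e-17 = 5.851e9
SNR_dB = 10*log10(5.851e9) = 97.7 dB

97.7 dB


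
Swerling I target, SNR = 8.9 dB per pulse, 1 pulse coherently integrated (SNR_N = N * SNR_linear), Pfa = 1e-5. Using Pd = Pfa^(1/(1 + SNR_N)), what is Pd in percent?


SNR_lin = 10^(8.9/10) = 7.76247
SNR_N = 1 * 7.76247 = 7.76247
1/(1 + SNR_N) = 1/8.76247 = 0.1141231
Pd = (1e-5)^0.1141231 = 0.26877
Pd = 26.9%

26.9%


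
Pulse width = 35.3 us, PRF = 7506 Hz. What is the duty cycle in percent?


DC = 35.3e-6 * 7506 * 100 = 26.5%

26.5%


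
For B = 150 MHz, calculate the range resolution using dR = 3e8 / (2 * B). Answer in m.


dR = 3e8 / (2 * 150000000.0) = 1.0 m

1.0 m


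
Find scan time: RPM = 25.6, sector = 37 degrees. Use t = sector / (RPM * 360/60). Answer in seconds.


t = 37 / (25.6 * 360) * 60 = 0.24 s

0.24 s


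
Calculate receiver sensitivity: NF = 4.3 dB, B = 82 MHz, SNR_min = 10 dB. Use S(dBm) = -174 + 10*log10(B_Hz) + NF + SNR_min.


10*log10(82000000.0) = 79.14
S = -174 + 79.14 + 4.3 + 10 = -80.6 dBm

-80.6 dBm


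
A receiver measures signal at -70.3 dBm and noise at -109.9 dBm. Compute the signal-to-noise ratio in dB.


SNR = -70.3 - (-109.9) = 39.6 dB

39.6 dB


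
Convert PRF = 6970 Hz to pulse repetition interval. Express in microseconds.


PRI = 1/6970 = 0.000143472 s = 143.5 us

143.5 us


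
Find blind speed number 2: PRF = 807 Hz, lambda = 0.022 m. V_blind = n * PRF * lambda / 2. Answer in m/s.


V_blind = 2 * 807 * 0.022 / 2 = 17.8 m/s

17.8 m/s


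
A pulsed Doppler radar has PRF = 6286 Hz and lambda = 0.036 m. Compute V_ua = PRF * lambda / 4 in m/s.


V_ua = 6286 * 0.036 / 4 = 56.6 m/s

56.6 m/s


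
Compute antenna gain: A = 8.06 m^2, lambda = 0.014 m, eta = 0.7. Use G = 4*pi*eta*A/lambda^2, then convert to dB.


G_linear = 4*pi*0.7*8.06/0.014^2 = 361731.95
G_dB = 10*log10(361731.95) = 55.6 dB

55.6 dB


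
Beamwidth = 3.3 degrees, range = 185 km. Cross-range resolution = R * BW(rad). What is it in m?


BW_rad = 0.057595865
CR = 185000 * 0.057595865 = 10655.2 m

10655.2 m


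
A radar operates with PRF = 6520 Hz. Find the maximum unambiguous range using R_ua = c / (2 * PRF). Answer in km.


R_ua = 3e8 / (2 * 6520) = 23006.1 m = 23.0 km

23.0 km


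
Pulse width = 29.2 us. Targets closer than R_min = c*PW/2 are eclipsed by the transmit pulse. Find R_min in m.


R_min = 3e8 * 29.2e-6 / 2 = 4380.0 m

4380.0 m


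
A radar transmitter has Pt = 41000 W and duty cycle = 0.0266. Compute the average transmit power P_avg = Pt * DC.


P_avg = 41000 * 0.0266 = 1090.6 W

1090.6 W


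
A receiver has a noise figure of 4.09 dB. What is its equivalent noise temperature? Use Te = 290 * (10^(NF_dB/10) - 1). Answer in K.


NF_lin = 10^(4.09/10) = 2.564484
Te = 290 * (2.564484 - 1) = 453.7 K

453.7 K


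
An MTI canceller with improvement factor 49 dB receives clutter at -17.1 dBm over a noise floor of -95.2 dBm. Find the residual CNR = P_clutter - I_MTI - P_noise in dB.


CNR = -17.1 - 49 - (-95.2) = 29.1 dB

29.1 dB


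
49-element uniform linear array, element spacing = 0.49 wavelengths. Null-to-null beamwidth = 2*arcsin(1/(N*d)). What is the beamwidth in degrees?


1/(N*d) = 1/(49*0.49) = 0.041649
BW = 2*arcsin(0.041649) = 4.8 degrees

4.8 degrees


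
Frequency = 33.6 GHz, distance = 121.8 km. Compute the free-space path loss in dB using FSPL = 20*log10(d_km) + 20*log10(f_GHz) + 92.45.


20*log10(121.8) = 41.71
20*log10(33.6) = 30.53
FSPL = 164.7 dB

164.7 dB


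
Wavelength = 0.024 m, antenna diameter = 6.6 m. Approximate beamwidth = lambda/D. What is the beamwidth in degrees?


BW_rad = 0.024 / 6.6 = 0.003636
BW_deg = 0.21 degrees

0.21 degrees


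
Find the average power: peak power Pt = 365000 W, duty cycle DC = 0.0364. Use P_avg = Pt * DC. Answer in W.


P_avg = 365000 * 0.0364 = 13286.0 W

13286.0 W


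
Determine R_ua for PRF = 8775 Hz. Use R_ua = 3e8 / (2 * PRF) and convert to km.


R_ua = 3e8 / (2 * 8775) = 17094.0 m = 17.1 km

17.1 km


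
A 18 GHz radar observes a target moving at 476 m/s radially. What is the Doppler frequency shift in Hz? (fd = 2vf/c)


fd = 2 * 476 * 18000000000.0 / 3e8 = 57120.0 Hz

57120.0 Hz


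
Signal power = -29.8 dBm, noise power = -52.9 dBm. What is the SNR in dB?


SNR = -29.8 - (-52.9) = 23.1 dB

23.1 dB


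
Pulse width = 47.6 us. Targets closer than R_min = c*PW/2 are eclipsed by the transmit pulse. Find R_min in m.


R_min = 3e8 * 47.6e-6 / 2 = 7140.0 m

7140.0 m


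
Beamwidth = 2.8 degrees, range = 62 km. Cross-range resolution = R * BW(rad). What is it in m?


BW_rad = 0.048869219
CR = 62000 * 0.048869219 = 3029.9 m

3029.9 m


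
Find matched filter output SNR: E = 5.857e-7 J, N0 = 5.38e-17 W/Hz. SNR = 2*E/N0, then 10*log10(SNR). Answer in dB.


SNR_lin = 2 * 5.857e-7 / 5.38e-17 = 2.177e10
SNR_dB = 10*log10(2.177e10) = 103.4 dB

103.4 dB


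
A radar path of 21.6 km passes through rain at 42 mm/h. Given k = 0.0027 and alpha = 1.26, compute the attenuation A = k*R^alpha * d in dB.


gamma = 0.0027 * 42^1.26 = 0.29968 dB/km
A = 0.29968 * 21.6 = 6.47 dB

6.47 dB


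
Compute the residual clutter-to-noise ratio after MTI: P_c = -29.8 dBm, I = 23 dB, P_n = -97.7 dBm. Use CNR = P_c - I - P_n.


CNR = -29.8 - 23 - (-97.7) = 44.9 dB

44.9 dB


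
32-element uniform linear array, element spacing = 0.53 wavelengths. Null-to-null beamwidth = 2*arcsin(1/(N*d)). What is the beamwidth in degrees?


1/(N*d) = 1/(32*0.53) = 0.058962
BW = 2*arcsin(0.058962) = 6.8 degrees

6.8 degrees


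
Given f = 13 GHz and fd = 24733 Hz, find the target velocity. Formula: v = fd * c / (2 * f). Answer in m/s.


v = 24733 * 3e8 / (2 * 13000000000.0) = 285.4 m/s

285.4 m/s


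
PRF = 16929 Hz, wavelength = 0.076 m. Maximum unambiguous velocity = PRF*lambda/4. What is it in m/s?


V_ua = 16929 * 0.076 / 4 = 321.7 m/s

321.7 m/s


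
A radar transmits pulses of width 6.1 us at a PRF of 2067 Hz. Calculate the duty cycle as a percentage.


DC = 6.1e-6 * 2067 * 100 = 1.26%

1.26%


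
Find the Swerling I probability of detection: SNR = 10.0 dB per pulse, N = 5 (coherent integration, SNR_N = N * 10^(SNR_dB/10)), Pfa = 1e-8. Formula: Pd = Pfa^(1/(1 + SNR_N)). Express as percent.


SNR_lin = 10^(10.0/10) = 10.0
SNR_N = 5 * 10.0 = 50.0
1/(1 + SNR_N) = 1/51.0 = 0.0196078
Pd = (1e-8)^0.0196078 = 0.69685
Pd = 69.7%

69.7%


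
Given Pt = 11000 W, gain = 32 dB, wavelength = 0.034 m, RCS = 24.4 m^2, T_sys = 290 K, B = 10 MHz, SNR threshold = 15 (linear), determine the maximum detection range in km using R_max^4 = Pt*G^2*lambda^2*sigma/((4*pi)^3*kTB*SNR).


G_lin = 10^(32/10) = 1584.893192
R^4 = 11000 * 1584.893192^2 * 0.034^2 * 24.4 / ((4*pi)^3 * 1.38e-23 * 290 * 10000000.0 * 15)
R^4 = 6.54248e17 m^4
R_max = (6.54248e17)^(1/4) = 28440.4 m = 28.4 km

28.4 km


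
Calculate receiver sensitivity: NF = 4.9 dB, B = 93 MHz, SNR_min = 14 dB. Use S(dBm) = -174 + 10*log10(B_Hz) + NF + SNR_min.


10*log10(93000000.0) = 79.68
S = -174 + 79.68 + 4.9 + 14 = -75.4 dBm

-75.4 dBm


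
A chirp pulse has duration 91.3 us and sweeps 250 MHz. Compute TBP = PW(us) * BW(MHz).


TBP = 91.3 * 250 = 22825.0

22825.0


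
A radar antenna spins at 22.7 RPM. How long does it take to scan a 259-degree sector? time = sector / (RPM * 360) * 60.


t = 259 / (22.7 * 360) * 60 = 1.9 s

1.9 s


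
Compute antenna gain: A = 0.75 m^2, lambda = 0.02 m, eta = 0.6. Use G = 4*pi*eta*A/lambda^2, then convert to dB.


G_linear = 4*pi*0.6*0.75/0.02^2 = 14137.17
G_dB = 10*log10(14137.17) = 41.5 dB

41.5 dB


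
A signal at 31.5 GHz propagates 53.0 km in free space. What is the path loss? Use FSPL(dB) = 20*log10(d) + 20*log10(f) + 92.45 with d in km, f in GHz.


20*log10(53.0) = 34.49
20*log10(31.5) = 29.97
FSPL = 156.9 dB

156.9 dB


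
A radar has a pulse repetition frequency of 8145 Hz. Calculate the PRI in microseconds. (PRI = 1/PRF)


PRI = 1/8145 = 0.0001227747 s = 122.8 us

122.8 us


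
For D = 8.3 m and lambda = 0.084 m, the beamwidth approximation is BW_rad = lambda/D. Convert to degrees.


BW_rad = 0.084 / 8.3 = 0.01012
BW_deg = 0.58 degrees

0.58 degrees


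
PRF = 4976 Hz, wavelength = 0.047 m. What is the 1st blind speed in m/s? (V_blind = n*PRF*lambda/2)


V_blind = 1 * 4976 * 0.047 / 2 = 116.9 m/s

116.9 m/s


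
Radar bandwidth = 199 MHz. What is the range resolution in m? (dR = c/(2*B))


dR = 3e8 / (2 * 199000000.0) = 0.75 m

0.75 m


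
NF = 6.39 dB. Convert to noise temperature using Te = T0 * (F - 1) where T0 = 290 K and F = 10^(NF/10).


NF_lin = 10^(6.39/10) = 4.355119
Te = 290 * (4.355119 - 1) = 973.0 K

973.0 K


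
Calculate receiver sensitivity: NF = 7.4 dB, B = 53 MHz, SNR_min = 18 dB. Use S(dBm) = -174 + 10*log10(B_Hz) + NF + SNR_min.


10*log10(53000000.0) = 77.24
S = -174 + 77.24 + 7.4 + 18 = -71.4 dBm

-71.4 dBm


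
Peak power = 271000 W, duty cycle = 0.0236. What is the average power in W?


P_avg = 271000 * 0.0236 = 6395.6 W

6395.6 W


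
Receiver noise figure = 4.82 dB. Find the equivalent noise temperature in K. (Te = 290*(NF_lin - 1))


NF_lin = 10^(4.82/10) = 3.033891
Te = 290 * (3.033891 - 1) = 589.8 K

589.8 K


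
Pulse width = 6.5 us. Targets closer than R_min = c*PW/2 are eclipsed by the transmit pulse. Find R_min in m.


R_min = 3e8 * 6.5e-6 / 2 = 975.0 m

975.0 m


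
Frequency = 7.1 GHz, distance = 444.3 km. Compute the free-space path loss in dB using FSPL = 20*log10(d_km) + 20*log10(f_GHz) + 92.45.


20*log10(444.3) = 52.95
20*log10(7.1) = 17.03
FSPL = 162.4 dB

162.4 dB


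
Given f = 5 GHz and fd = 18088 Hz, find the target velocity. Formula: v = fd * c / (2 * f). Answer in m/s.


v = 18088 * 3e8 / (2 * 5000000000.0) = 542.6 m/s

542.6 m/s


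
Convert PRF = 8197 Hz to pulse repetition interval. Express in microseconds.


PRI = 1/8197 = 0.0001219959 s = 122.0 us

122.0 us


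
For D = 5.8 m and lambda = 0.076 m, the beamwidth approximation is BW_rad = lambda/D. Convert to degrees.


BW_rad = 0.076 / 5.8 = 0.013103
BW_deg = 0.75 degrees

0.75 degrees


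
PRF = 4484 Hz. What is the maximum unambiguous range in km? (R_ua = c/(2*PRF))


R_ua = 3e8 / (2 * 4484) = 33452.3 m = 33.5 km

33.5 km


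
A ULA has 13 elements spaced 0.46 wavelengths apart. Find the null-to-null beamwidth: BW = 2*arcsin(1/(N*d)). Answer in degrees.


1/(N*d) = 1/(13*0.46) = 0.167224
BW = 2*arcsin(0.167224) = 19.3 degrees

19.3 degrees


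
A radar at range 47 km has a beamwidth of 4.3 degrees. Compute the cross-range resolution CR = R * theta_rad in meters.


BW_rad = 0.075049158
CR = 47000 * 0.075049158 = 3527.3 m

3527.3 m


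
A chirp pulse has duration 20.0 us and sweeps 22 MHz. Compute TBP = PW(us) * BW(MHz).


TBP = 20.0 * 22 = 440.0

440.0


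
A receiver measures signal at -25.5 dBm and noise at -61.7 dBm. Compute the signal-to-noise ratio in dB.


SNR = -25.5 - (-61.7) = 36.2 dB

36.2 dB


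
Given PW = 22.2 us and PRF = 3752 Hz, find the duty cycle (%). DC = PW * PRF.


DC = 22.2e-6 * 3752 * 100 = 8.33%

8.33%


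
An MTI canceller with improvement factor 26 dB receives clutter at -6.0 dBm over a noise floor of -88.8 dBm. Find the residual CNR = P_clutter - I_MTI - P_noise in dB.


CNR = -6.0 - 26 - (-88.8) = 56.8 dB

56.8 dB


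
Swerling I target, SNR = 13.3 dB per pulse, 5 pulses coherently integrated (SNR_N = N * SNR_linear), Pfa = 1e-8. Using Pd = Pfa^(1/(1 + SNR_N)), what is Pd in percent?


SNR_lin = 10^(13.3/10) = 21.37962
SNR_N = 5 * 21.37962 = 106.8981
1/(1 + SNR_N) = 1/107.8981 = 0.009268
Pd = (1e-8)^0.009268 = 0.84306
Pd = 84.3%

84.3%


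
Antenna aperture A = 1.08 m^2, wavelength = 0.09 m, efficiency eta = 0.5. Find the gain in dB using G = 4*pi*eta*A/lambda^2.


G_linear = 4*pi*0.5*1.08/0.09^2 = 837.76
G_dB = 10*log10(837.76) = 29.2 dB

29.2 dB


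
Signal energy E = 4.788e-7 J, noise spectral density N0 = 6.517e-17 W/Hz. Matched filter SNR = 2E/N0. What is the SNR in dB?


SNR_lin = 2 * 4.788e-7 / 6.517e-17 = 1.469e10
SNR_dB = 10*log10(1.469e10) = 101.7 dB

101.7 dB


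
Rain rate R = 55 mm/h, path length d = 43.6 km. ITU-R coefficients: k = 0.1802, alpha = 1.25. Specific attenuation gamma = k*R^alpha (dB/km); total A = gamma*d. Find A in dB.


gamma = 0.1802 * 55^1.25 = 26.990327 dB/km
A = 26.990327 * 43.6 = 1176.78 dB

1176.78 dB


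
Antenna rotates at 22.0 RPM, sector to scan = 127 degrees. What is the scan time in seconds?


t = 127 / (22.0 * 360) * 60 = 0.96 s

0.96 s


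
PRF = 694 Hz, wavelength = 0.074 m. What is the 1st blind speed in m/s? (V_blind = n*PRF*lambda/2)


V_blind = 1 * 694 * 0.074 / 2 = 25.7 m/s

25.7 m/s


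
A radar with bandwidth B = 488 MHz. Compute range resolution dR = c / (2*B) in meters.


dR = 3e8 / (2 * 488000000.0) = 0.31 m

0.31 m


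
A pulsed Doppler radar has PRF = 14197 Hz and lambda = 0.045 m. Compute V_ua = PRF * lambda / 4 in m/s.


V_ua = 14197 * 0.045 / 4 = 159.7 m/s

159.7 m/s


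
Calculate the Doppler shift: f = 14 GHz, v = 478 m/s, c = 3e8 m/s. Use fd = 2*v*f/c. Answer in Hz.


fd = 2 * 478 * 14000000000.0 / 3e8 = 44613.3 Hz

44613.3 Hz


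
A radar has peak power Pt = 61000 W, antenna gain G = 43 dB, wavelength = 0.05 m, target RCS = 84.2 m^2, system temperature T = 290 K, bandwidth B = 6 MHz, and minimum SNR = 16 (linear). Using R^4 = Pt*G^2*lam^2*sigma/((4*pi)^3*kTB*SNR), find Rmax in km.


G_lin = 10^(43/10) = 19952.62315
R^4 = 61000 * 19952.62315^2 * 0.05^2 * 84.2 / ((4*pi)^3 * 1.38e-23 * 290 * 6000000.0 * 16)
R^4 = 6.70508e21 m^4
R_max = (6.70508e21)^(1/4) = 286154.8 m = 286.2 km

286.2 km


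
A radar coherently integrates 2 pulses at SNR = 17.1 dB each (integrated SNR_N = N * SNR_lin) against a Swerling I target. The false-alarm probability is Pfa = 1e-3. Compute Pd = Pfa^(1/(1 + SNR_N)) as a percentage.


SNR_lin = 10^(17.1/10) = 51.28614
SNR_N = 2 * 51.28614 = 102.57228
1/(1 + SNR_N) = 1/103.57228 = 0.0096551
Pd = (1e-3)^0.0096551 = 0.93548
Pd = 93.5%

93.5%


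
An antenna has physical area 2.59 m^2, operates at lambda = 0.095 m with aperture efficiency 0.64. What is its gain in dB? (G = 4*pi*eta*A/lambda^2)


G_linear = 4*pi*0.64*2.59/0.095^2 = 2308.04
G_dB = 10*log10(2308.04) = 33.6 dB

33.6 dB


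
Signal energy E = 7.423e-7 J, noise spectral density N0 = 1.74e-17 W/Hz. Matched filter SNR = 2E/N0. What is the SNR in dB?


SNR_lin = 2 * 7.423e-7 / 1.74e-17 = 8.532e10
SNR_dB = 10*log10(8.532e10) = 109.3 dB

109.3 dB


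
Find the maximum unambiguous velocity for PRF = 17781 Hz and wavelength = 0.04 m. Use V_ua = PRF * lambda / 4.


V_ua = 17781 * 0.04 / 4 = 177.8 m/s

177.8 m/s


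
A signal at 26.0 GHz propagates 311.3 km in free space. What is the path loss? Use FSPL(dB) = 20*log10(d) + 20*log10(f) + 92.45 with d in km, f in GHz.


20*log10(311.3) = 49.86
20*log10(26.0) = 28.3
FSPL = 170.6 dB

170.6 dB


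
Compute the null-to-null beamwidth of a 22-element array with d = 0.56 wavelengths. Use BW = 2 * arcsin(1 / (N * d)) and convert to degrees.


1/(N*d) = 1/(22*0.56) = 0.081169
BW = 2*arcsin(0.081169) = 9.3 degrees

9.3 degrees


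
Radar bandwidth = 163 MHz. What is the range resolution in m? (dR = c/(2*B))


dR = 3e8 / (2 * 163000000.0) = 0.92 m

0.92 m


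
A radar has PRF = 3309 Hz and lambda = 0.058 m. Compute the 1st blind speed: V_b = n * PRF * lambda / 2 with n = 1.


V_blind = 1 * 3309 * 0.058 / 2 = 96.0 m/s

96.0 m/s


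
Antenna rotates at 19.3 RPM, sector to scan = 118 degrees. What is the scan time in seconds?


t = 118 / (19.3 * 360) * 60 = 1.02 s

1.02 s


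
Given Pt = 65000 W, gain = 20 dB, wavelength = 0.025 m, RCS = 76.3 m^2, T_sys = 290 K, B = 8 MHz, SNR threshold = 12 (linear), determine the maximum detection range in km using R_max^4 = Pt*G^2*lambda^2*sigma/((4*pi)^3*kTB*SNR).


G_lin = 10^(20/10) = 100.0
R^4 = 65000 * 100.0^2 * 0.025^2 * 76.3 / ((4*pi)^3 * 1.38e-23 * 290 * 8000000.0 * 12)
R^4 = 4.06574e16 m^4
R_max = (4.06574e16)^(1/4) = 14199.9 m = 14.2 km

14.2 km


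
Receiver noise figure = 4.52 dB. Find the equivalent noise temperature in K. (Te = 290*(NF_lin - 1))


NF_lin = 10^(4.52/10) = 2.831392
Te = 290 * (2.831392 - 1) = 531.1 K

531.1 K


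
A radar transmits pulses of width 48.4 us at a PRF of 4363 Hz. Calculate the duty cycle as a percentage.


DC = 48.4e-6 * 4363 * 100 = 21.12%

21.12%


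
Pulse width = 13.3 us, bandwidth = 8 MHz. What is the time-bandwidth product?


TBP = 13.3 * 8 = 106.4

106.4


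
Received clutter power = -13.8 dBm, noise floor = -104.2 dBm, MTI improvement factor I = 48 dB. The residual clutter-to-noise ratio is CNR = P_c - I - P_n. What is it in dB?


CNR = -13.8 - 48 - (-104.2) = 42.4 dB

42.4 dB


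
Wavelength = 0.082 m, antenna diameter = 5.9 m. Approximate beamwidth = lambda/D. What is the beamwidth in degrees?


BW_rad = 0.082 / 5.9 = 0.013898
BW_deg = 0.8 degrees

0.8 degrees


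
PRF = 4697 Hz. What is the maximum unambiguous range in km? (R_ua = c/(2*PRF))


R_ua = 3e8 / (2 * 4697) = 31935.3 m = 31.9 km

31.9 km


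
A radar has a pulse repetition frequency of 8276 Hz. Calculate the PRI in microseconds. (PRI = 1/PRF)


PRI = 1/8276 = 0.0001208313 s = 120.8 us

120.8 us


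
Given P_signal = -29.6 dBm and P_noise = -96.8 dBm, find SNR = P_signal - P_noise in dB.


SNR = -29.6 - (-96.8) = 67.2 dB

67.2 dB


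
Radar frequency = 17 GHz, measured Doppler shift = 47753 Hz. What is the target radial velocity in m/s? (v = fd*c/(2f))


v = 47753 * 3e8 / (2 * 17000000000.0) = 421.4 m/s

421.4 m/s


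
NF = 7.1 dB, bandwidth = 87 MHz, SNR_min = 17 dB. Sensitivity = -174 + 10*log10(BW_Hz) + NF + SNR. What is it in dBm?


10*log10(87000000.0) = 79.4
S = -174 + 79.4 + 7.1 + 17 = -70.5 dBm

-70.5 dBm


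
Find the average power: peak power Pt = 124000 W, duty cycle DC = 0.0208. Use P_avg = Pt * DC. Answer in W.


P_avg = 124000 * 0.0208 = 2579.2 W

2579.2 W


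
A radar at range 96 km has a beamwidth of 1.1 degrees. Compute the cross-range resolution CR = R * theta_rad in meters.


BW_rad = 0.019198622
CR = 96000 * 0.019198622 = 1843.1 m

1843.1 m


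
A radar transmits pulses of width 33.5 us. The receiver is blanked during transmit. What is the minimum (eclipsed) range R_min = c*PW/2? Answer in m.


R_min = 3e8 * 33.5e-6 / 2 = 5025.0 m

5025.0 m


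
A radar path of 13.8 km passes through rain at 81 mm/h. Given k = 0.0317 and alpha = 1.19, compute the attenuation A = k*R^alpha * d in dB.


gamma = 0.0317 * 81^1.19 = 5.917748 dB/km
A = 5.917748 * 13.8 = 81.66 dB

81.66 dB


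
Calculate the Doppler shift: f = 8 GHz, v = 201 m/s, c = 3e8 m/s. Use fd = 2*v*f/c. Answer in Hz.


fd = 2 * 201 * 8000000000.0 / 3e8 = 10720.0 Hz

10720.0 Hz


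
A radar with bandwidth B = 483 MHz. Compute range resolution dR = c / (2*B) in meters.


dR = 3e8 / (2 * 483000000.0) = 0.31 m

0.31 m


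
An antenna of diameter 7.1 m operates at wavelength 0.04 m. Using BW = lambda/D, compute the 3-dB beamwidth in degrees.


BW_rad = 0.04 / 7.1 = 0.005634
BW_deg = 0.32 degrees

0.32 degrees


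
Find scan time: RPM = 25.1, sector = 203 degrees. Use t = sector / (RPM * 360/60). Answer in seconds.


t = 203 / (25.1 * 360) * 60 = 1.35 s

1.35 s


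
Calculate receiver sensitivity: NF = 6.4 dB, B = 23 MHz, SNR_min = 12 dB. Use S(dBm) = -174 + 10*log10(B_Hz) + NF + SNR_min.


10*log10(23000000.0) = 73.62
S = -174 + 73.62 + 6.4 + 12 = -82.0 dBm

-82.0 dBm


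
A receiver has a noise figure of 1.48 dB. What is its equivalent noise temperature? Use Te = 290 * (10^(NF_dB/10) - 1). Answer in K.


NF_lin = 10^(1.48/10) = 1.406048
Te = 290 * (1.406048 - 1) = 117.8 K

117.8 K


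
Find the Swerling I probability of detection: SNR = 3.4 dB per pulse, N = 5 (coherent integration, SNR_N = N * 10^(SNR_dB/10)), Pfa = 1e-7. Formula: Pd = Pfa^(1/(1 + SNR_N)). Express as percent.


SNR_lin = 10^(3.4/10) = 2.18776
SNR_N = 5 * 2.18776 = 10.9388
1/(1 + SNR_N) = 1/11.9388 = 0.0837605
Pd = (1e-7)^0.0837605 = 0.25922
Pd = 25.9%

25.9%


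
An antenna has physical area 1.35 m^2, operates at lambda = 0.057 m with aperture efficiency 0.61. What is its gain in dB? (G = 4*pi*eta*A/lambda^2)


G_linear = 4*pi*0.61*1.35/0.057^2 = 3185.11
G_dB = 10*log10(3185.11) = 35.0 dB

35.0 dB


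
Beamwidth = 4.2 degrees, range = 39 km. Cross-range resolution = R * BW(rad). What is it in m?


BW_rad = 0.073303829
CR = 39000 * 0.073303829 = 2858.8 m

2858.8 m


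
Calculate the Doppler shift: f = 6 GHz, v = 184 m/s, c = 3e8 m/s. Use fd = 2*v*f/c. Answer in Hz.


fd = 2 * 184 * 6000000000.0 / 3e8 = 7360.0 Hz

7360.0 Hz


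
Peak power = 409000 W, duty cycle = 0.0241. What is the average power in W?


P_avg = 409000 * 0.0241 = 9856.9 W

9856.9 W


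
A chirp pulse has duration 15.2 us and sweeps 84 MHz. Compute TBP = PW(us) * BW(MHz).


TBP = 15.2 * 84 = 1276.8

1276.8


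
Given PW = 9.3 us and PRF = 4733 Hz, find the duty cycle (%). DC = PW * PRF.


DC = 9.3e-6 * 4733 * 100 = 4.4%

4.4%


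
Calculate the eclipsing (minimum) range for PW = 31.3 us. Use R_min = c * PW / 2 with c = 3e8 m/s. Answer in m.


R_min = 3e8 * 31.3e-6 / 2 = 4695.0 m

4695.0 m


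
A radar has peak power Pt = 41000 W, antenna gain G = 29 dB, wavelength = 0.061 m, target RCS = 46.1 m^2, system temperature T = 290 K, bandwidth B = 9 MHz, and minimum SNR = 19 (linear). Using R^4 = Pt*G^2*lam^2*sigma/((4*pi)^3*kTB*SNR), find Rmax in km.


G_lin = 10^(29/10) = 794.328235
R^4 = 41000 * 794.328235^2 * 0.061^2 * 46.1 / ((4*pi)^3 * 1.38e-23 * 290 * 9000000.0 * 19)
R^4 = 3.2677e18 m^4
R_max = (3.2677e18)^(1/4) = 42516.8 m = 42.5 km

42.5 km


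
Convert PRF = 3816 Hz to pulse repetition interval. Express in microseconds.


PRI = 1/3816 = 0.0002620545 s = 262.1 us

262.1 us


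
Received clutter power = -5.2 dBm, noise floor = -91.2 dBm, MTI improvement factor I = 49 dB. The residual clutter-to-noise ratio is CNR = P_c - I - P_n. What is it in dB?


CNR = -5.2 - 49 - (-91.2) = 37.0 dB

37.0 dB


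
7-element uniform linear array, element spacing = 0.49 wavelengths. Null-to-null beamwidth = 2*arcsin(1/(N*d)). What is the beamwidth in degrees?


1/(N*d) = 1/(7*0.49) = 0.291545
BW = 2*arcsin(0.291545) = 33.9 degrees

33.9 degrees


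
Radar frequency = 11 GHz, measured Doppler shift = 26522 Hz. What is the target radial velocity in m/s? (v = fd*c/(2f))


v = 26522 * 3e8 / (2 * 11000000000.0) = 361.7 m/s

361.7 m/s
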